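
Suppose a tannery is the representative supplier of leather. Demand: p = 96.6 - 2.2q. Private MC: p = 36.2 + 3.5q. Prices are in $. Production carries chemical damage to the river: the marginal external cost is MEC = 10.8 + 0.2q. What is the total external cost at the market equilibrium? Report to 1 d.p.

$125.7

Market equilibrium (private): 36.2 + 3.5q = 96.6 - 2.2q → q_m = 10.5965.
Total external cost = ∫₀^{q_m} (10.8 + 0.2q) dq = 10.8×10.5965 + ½×0.2×10.5965² = 125.6708.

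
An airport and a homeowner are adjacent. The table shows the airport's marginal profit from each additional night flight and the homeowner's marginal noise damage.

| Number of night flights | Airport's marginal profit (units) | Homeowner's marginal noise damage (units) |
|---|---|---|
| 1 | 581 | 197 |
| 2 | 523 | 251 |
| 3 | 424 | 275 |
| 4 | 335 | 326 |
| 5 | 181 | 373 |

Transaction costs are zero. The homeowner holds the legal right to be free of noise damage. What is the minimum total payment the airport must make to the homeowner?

Efficient level: marginal profit ≥ marginal noise damage through level 4, so k* = 4.
With the homeowner holding the right, the airport must at least compensate total damage at k*: 197 + 251 + 275 + 326 = 1049.

1049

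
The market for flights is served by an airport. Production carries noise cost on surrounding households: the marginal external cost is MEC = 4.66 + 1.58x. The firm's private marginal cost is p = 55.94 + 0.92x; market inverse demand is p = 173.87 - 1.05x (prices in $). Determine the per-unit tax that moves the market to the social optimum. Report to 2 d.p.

Social marginal cost = private MC + MEC = 60.60 + 2.50x.
Set SMC = demand: 60.60 + 2.50x = 173.87 - 1.05x → x* = 31.9070.
The Pigouvian tax equals MEC at x*: 4.66 + 1.58×31.9070 = 55.0731.

tax = $55.07 per unit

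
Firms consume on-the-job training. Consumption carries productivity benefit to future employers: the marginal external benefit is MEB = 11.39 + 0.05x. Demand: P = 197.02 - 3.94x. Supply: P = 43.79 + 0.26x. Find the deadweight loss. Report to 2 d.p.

DWL = 21.04

Market equilibrium (private): 43.79 + 0.26x = 197.02 - 3.94x → x_m = 36.4833.
Social marginal benefit = demand + MEB = 208.41 - 3.89x.
Set SMB = MC: 208.41 - 3.89x = 43.79 + 0.26x → x* = 39.6675.
Between x* and x_m the wedge SMB − MC runs linearly from 0 to MEB(x_m), so the loss is a triangle.
DWL = ½ × 3.1842 × 13.2142 = 21.0383.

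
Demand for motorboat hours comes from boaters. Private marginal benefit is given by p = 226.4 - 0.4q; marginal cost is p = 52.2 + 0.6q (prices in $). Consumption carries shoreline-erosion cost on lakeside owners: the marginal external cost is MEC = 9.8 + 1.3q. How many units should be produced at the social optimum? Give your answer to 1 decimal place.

q* = 71.5

Social marginal benefit = demand − MEC = 216.6 - 1.7q.
Set SMB = MC: 216.6 - 1.7q = 52.2 + 0.6q → q* = 71.4783.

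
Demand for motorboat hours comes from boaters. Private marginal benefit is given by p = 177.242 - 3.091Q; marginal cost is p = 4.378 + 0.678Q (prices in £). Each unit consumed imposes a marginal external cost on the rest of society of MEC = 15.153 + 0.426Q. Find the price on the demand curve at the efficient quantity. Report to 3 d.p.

Social marginal benefit = demand − MEC = 162.089 - 3.517Q.
Set SMB = MC: 162.089 - 3.517Q = 4.378 + 0.678Q → Q* = 37.5950.
Consumer price on the demand curve at Q*: 177.242 − 3.091×37.5950 = 61.0359.

P = £61.036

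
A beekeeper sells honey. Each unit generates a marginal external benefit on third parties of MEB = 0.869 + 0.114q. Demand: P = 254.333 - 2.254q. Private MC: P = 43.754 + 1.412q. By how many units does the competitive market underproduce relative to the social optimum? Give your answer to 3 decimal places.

Market equilibrium (private): 43.754 + 1.412q = 254.333 - 2.254q → q_m = 57.4411.
Social marginal cost = private MC − MEB = 42.885 + 1.298q.
Set SMC = demand: 42.885 + 1.298q = 254.333 - 2.254q → q* = 59.5293.
Gap = |57.4411 − 59.5293| = 2.0882.

2.088 units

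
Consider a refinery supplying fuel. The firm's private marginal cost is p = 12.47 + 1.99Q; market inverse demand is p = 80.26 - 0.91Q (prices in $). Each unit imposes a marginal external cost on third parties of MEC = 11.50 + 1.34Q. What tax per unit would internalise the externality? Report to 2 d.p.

tax = $29.29 per unit

Social marginal cost = private MC + MEC = 23.97 + 3.33Q.
Set SMC = demand: 23.97 + 3.33Q = 80.26 - 0.91Q → Q* = 13.2759.
The Pigouvian tax equals MEC at Q*: 11.50 + 1.34×13.2759 = 29.2897.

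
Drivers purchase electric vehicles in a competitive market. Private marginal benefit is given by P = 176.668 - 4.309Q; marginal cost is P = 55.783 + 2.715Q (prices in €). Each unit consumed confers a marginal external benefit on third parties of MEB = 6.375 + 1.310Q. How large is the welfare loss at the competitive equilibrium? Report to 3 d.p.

Market equilibrium (private): 55.783 + 2.715Q = 176.668 - 4.309Q → Q_m = 17.2103.
Social marginal benefit = demand + MEB = 183.043 - 2.999Q.
Set SMB = MC: 183.043 - 2.999Q = 55.783 + 2.715Q → Q* = 22.2716.
The welfare-loss triangle has base |Q_m − Q*| and height MEB(Q_m) (the vertical gap between SMB and MC is zero at Q* and MEB at Q_m).
DWL = ½ × 5.0613 × 28.9205 = 73.1877.

DWL = €73.188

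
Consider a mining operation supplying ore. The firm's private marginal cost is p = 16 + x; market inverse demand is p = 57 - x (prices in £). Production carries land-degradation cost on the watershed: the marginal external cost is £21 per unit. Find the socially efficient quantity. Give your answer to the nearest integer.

Social marginal cost = private MC + MEC = 37 + x.
Set SMC = demand: 37 + x = 57 - x → x* = 10.0000.

x* = 10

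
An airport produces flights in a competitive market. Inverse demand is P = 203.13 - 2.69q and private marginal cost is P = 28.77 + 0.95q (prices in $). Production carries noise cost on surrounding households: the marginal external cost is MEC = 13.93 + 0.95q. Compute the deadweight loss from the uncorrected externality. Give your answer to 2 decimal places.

DWL = $384.82

Market equilibrium (private): 28.77 + 0.95q = 203.13 - 2.69q → q_m = 47.9011.
Social marginal cost = private MC + MEC = 42.70 + 1.90q.
Set SMC = demand: 42.70 + 1.90q = 203.13 - 2.69q → q* = 34.9521.
Height of the DWL triangle at q_m is SMC(q_m) − demand(q_m) = MEC(q_m) = 59.4360.
DWL = ½ × 12.9490 × 59.4360 = 384.8184.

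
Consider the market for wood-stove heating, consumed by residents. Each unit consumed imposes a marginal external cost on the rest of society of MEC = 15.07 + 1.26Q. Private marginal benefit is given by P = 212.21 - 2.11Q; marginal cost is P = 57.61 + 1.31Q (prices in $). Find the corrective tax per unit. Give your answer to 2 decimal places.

tax = $52.64 per unit

Social marginal benefit = demand − MEC = 197.14 - 3.37Q.
Set SMB = MC: 197.14 - 3.37Q = 57.61 + 1.31Q → Q* = 29.8141.
The Pigouvian tax equals MEC at Q*: 15.07 + 1.26×29.8141 = 52.6358.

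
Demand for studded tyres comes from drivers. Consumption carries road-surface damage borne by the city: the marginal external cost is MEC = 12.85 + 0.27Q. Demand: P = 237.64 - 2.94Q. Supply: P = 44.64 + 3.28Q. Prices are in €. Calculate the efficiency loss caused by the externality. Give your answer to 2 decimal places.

Market equilibrium (private): 44.64 + 3.28Q = 237.64 - 2.94Q → Q_m = 31.0289.
Social marginal benefit = demand − MEC = 224.79 - 3.21Q.
Set SMB = MC: 224.79 - 3.21Q = 44.64 + 3.28Q → Q* = 27.7581.
Height of the DWL triangle at Q_m is MC(Q_m) − SMB(Q_m) = MEC(Q_m) = 21.2278.
DWL = ½ × 3.2708 × 21.2278 = 34.7159.

DWL = €34.72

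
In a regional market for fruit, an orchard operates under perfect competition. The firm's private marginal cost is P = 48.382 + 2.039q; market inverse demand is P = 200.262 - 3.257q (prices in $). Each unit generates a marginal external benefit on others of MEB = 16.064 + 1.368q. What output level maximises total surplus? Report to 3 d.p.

Social marginal cost = private MC − MEB = 32.318 + 0.671q.
Set SMC = demand: 32.318 + 0.671q = 200.262 - 3.257q → q* = 42.7556.

q* = 42.756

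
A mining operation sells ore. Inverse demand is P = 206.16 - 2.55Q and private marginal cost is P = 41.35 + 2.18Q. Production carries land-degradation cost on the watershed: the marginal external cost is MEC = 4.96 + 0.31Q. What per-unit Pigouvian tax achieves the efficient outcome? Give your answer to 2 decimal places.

Social marginal cost = private MC + MEC = 46.31 + 2.49Q.
Set SMC = demand: 46.31 + 2.49Q = 206.16 - 2.55Q → Q* = 31.7163.
The Pigouvian tax equals MEC at Q*: 4.96 + 0.31×31.7163 = 14.7921.

tax = 14.79 per unit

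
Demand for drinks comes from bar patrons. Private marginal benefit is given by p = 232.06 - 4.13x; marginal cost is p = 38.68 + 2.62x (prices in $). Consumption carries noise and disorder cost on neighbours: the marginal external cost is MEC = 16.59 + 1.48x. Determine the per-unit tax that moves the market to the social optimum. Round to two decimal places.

tax = $48.38 per unit

Social marginal benefit = demand − MEC = 215.47 - 5.61x.
Set SMB = MC: 215.47 - 5.61x = 38.68 + 2.62x → x* = 21.4812.
The Pigouvian tax equals MEC at x*: 16.59 + 1.48×21.4812 = 48.3822.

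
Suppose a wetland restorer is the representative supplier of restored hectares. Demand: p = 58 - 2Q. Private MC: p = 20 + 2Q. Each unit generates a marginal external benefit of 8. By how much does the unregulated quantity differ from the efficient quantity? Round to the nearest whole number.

Market equilibrium (private): 20 + 2Q = 58 - 2Q → Q_m = 9.5000.
Social marginal cost = private MC − MEB = 12 + 2Q.
Set SMC = demand: 12 + 2Q = 58 - 2Q → Q* = 11.5000.
Gap = |9.5000 − 11.5000| = 2.0000.

2 units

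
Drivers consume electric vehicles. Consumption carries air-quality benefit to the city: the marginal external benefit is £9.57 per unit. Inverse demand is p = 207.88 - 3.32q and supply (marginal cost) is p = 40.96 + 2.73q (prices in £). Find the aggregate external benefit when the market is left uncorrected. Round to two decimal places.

Market equilibrium (private): 40.96 + 2.73q = 207.88 - 3.32q → q_m = 27.5901.
Total external benefit = MEB × q_m = 9.57 × 27.5901 = 264.0373.

£264.04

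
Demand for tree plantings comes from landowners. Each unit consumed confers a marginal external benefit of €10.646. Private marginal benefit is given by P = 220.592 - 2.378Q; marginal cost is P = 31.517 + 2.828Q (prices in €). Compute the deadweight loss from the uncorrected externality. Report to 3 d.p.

Market equilibrium (private): 31.517 + 2.828Q = 220.592 - 2.378Q → Q_m = 36.3187.
Social marginal benefit = demand + MEB = 231.238 - 2.378Q.
Set SMB = MC: 231.238 - 2.378Q = 31.517 + 2.828Q → Q* = 38.3636.
Between Q* and Q_m the wedge SMB − MC runs linearly from 0 to MEB(Q_m), so the loss is a triangle.
DWL = ½ × 2.0449 × 10.6460 = 10.8850.

DWL = €10.885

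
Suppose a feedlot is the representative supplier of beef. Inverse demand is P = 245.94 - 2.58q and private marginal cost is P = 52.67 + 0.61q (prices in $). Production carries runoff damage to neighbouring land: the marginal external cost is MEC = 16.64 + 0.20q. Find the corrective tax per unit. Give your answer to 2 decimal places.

Social marginal cost = private MC + MEC = 69.31 + 0.81q.
Set SMC = demand: 69.31 + 0.81q = 245.94 - 2.58q → q* = 52.1032.
The Pigouvian tax equals MEC at q*: 16.64 + 0.20×52.1032 = 27.0606.

tax = $27.06 per unit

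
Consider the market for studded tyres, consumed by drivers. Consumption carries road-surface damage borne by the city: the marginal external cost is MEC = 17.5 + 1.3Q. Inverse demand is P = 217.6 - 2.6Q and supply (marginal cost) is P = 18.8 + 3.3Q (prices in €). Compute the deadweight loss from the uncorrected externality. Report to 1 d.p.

DWL = €261.0

Market equilibrium (private): 18.8 + 3.3Q = 217.6 - 2.6Q → Q_m = 33.6949.
Social marginal benefit = demand − MEC = 200.1 - 3.9Q.
Set SMB = MC: 200.1 - 3.9Q = 18.8 + 3.3Q → Q* = 25.1806.
The welfare-loss triangle has base |Q_m − Q*| and height MEC(Q_m) (the vertical gap between SMB and MC is zero at Q* and MEC at Q_m).
DWL = ½ × 8.5143 × 61.3034 = 260.9778.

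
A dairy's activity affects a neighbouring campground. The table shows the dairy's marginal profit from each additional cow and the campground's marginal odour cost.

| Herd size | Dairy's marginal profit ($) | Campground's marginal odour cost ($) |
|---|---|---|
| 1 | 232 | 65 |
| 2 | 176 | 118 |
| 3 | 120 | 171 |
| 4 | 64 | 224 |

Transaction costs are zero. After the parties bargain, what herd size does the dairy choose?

Bargaining reaches the level where marginal profit last exceeds marginal odour cost.
That holds through level 2 (176 ≥ 118) but not at 3 (120 < 171).

2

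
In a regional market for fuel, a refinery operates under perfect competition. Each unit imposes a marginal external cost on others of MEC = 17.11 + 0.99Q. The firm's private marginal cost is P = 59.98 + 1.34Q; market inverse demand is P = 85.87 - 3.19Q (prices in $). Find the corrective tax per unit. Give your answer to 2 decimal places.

Social marginal cost = private MC + MEC = 77.09 + 2.33Q.
Set SMC = demand: 77.09 + 2.33Q = 85.87 - 3.19Q → Q* = 1.5906.
The Pigouvian tax equals MEC at Q*: 17.11 + 0.99×1.5906 = 18.6847.

tax = $18.68 per unit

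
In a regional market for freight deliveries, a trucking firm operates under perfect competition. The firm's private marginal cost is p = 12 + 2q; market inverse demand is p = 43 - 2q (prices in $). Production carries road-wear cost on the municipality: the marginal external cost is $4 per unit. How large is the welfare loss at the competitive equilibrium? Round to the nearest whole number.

DWL = $2

Market equilibrium (private): 12 + 2q = 43 - 2q → q_m = 7.7500.
Social marginal cost = private MC + MEC = 16 + 2q.
Set SMC = demand: 16 + 2q = 43 - 2q → q* = 6.7500.
Height of the DWL triangle at q_m is SMC(q_m) − demand(q_m) = MEC(q_m) = 4.0000.
DWL = ½ × 1.0000 × 4.0000 = 2.0000.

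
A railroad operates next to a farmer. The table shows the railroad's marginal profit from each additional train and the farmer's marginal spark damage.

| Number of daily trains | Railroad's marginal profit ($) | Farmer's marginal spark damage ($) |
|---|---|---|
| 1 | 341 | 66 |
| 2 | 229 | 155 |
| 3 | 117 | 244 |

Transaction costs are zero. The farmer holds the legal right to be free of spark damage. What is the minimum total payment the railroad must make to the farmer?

Efficient level: marginal profit ≥ marginal spark damage through level 2, so k* = 2.
With the farmer holding the right, the railroad must at least compensate total damage at k*: 66 + 155 = 221.

$221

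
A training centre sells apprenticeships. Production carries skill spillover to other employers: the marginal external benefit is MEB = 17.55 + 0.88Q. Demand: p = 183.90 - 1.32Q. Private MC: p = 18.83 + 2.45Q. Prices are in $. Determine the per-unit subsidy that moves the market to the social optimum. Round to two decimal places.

Social marginal cost = private MC − MEB = 1.28 + 1.57Q.
Set SMC = demand: 1.28 + 1.57Q = 183.90 - 1.32Q → Q* = 63.1903.
The Pigouvian subsidy equals MEB at Q*: 17.55 + 0.88×63.1903 = 73.1575.

subsidy = $73.16 per unit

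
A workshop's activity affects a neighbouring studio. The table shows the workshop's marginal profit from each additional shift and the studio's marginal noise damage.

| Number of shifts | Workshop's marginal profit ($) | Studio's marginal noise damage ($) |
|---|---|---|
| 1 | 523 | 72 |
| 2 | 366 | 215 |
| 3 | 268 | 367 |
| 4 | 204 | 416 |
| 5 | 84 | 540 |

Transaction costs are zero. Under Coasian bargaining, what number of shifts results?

Bargaining reaches the level where marginal profit last exceeds marginal noise damage.
That holds through level 2 (366 ≥ 215) but not at 3 (268 < 367).

2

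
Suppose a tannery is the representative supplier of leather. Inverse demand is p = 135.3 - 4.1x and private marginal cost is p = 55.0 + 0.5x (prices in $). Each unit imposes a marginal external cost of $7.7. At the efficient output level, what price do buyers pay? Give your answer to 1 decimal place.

Social marginal cost = private MC + MEC = 62.7 + 0.5x.
Set SMC = demand: 62.7 + 0.5x = 135.3 - 4.1x → x* = 15.7826.
Consumer price on the demand curve at x*: 135.3 − 4.1×15.7826 = 70.5913.

P = $70.6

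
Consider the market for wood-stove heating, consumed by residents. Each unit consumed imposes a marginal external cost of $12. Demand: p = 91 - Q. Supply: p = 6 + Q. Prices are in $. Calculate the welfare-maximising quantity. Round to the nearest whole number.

Social marginal benefit = demand − MEC = 79 - Q.
Set SMB = MC: 79 - Q = 6 + Q → Q* = 36.5000.

Q* = 37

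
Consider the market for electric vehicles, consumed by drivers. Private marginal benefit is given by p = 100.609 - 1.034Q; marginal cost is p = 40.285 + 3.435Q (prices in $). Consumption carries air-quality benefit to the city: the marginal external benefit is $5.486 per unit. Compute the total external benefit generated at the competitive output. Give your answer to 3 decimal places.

$74.052

Market equilibrium (private): 40.285 + 3.435Q = 100.609 - 1.034Q → Q_m = 13.4983.
Total external benefit = MEB × Q_m = 5.486 × 13.4983 = 74.0517.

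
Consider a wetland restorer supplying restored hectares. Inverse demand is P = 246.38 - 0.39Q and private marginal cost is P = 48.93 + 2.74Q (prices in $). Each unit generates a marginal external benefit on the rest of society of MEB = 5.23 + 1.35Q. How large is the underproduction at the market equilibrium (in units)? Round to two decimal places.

50.78 units

Market equilibrium (private): 48.93 + 2.74Q = 246.38 - 0.39Q → Q_m = 63.0831.
Social marginal cost = private MC − MEB = 43.70 + 1.39Q.
Set SMC = demand: 43.70 + 1.39Q = 246.38 - 0.39Q → Q* = 113.8652.
Gap = |63.0831 − 113.8652| = 50.7821.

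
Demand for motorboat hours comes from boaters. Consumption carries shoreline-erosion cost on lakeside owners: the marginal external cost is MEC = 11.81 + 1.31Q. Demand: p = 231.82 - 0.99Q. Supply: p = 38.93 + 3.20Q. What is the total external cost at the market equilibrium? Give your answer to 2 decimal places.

1931.82

Market equilibrium (private): 38.93 + 3.20Q = 231.82 - 0.99Q → Q_m = 46.0358.
Total external cost = ∫₀^{Q_m} (11.81 + 1.31Q) dQ = 11.81×46.0358 + ½×1.31×46.0358² = 1931.8209.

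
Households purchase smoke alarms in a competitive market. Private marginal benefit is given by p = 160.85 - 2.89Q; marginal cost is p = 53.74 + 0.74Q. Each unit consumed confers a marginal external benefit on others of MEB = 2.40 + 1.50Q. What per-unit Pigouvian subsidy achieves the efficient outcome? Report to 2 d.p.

Social marginal benefit = demand + MEB = 163.25 - 1.39Q.
Set SMB = MC: 163.25 - 1.39Q = 53.74 + 0.74Q → Q* = 51.4131.
The Pigouvian subsidy equals MEB at Q*: 2.40 + 1.50×51.4131 = 79.5197.

subsidy = 79.52 per unit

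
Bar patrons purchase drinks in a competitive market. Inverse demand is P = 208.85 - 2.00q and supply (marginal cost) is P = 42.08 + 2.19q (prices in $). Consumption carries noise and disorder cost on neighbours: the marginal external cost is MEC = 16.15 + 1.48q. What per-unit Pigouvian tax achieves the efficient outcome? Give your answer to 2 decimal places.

Social marginal benefit = demand − MEC = 192.70 - 3.48q.
Set SMB = MC: 192.70 - 3.48q = 42.08 + 2.19q → q* = 26.5644.
The Pigouvian tax equals MEC at q*: 16.15 + 1.48×26.5644 = 55.4653.

tax = $55.47 per unit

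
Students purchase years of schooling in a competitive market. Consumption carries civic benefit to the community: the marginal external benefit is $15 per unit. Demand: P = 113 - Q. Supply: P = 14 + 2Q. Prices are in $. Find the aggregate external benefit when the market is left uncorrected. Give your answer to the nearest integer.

$495

Market equilibrium (private): 14 + 2Q = 113 - Q → Q_m = 33.0000.
Total external benefit = MEB × Q_m = 15 × 33.0000 = 495.0000.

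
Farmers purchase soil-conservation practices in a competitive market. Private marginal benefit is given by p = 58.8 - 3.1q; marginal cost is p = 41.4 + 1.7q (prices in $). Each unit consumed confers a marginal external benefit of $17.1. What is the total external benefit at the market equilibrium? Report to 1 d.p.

$62.0

Market equilibrium (private): 41.4 + 1.7q = 58.8 - 3.1q → q_m = 3.6250.
Total external benefit = MEB × q_m = 17.1 × 3.6250 = 61.9875.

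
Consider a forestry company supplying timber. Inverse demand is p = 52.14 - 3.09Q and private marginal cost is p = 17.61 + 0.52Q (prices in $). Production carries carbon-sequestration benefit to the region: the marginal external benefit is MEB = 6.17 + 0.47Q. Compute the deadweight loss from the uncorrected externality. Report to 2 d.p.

DWL = $18.11

Market equilibrium (private): 17.61 + 0.52Q = 52.14 - 3.09Q → Q_m = 9.5651.
Social marginal cost = private MC − MEB = 11.44 + 0.05Q.
Set SMC = demand: 11.44 + 0.05Q = 52.14 - 3.09Q → Q* = 12.9618.
The welfare-loss triangle has base |Q_m − Q*| and height MEB(Q_m) (the vertical gap between SMC and demand is zero at Q* and MEB at Q_m).
DWL = ½ × 3.3967 × 10.6656 = 18.1139.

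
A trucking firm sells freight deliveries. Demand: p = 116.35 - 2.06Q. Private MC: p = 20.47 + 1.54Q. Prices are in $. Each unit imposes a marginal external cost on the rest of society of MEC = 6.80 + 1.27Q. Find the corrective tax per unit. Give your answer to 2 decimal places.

tax = $30.03 per unit

Social marginal cost = private MC + MEC = 27.27 + 2.81Q.
Set SMC = demand: 27.27 + 2.81Q = 116.35 - 2.06Q → Q* = 18.2916.
The Pigouvian tax equals MEC at Q*: 6.80 + 1.27×18.2916 = 30.0303.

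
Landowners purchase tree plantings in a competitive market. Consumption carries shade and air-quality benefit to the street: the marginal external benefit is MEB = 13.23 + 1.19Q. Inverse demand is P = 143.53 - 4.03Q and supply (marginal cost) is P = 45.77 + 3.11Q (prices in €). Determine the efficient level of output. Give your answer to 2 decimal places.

Social marginal benefit = demand + MEB = 156.76 - 2.84Q.
Set SMB = MC: 156.76 - 2.84Q = 45.77 + 3.11Q → Q* = 18.6538.

Q* = 18.65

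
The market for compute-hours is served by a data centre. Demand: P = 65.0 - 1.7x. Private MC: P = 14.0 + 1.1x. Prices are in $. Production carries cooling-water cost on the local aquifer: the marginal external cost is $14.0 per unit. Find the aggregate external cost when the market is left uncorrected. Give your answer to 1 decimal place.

$255.0

Market equilibrium (private): 14.0 + 1.1x = 65.0 - 1.7x → x_m = 18.2143.
Total external cost = MEC × x_m = 14.0 × 18.2143 = 255.0002.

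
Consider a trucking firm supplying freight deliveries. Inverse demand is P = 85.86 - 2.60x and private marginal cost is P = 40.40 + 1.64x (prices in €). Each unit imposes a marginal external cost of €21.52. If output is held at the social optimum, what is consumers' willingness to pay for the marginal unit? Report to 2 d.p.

P = €71.18

Social marginal cost = private MC + MEC = 61.92 + 1.64x.
Set SMC = demand: 61.92 + 1.64x = 85.86 - 2.60x → x* = 5.6462.
Consumer price on the demand curve at x*: 85.86 − 2.60×5.6462 = 71.1799.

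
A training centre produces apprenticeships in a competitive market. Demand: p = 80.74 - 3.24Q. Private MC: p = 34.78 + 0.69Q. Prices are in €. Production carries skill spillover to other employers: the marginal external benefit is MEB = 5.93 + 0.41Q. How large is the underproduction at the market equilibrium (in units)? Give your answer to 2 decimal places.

3.05 units

Market equilibrium (private): 34.78 + 0.69Q = 80.74 - 3.24Q → Q_m = 11.6947.
Social marginal cost = private MC − MEB = 28.85 + 0.28Q.
Set SMC = demand: 28.85 + 0.28Q = 80.74 - 3.24Q → Q* = 14.7415.
Gap = |11.6947 − 14.7415| = 3.0468.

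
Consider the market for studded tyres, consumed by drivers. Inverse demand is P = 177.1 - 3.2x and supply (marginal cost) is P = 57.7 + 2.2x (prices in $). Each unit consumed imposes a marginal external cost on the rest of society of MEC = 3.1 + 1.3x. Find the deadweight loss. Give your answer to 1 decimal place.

DWL = $75.7

Market equilibrium (private): 57.7 + 2.2x = 177.1 - 3.2x → x_m = 22.1111.
Social marginal benefit = demand − MEC = 174.0 - 4.5x.
Set SMB = MC: 174.0 - 4.5x = 57.7 + 2.2x → x* = 17.3582.
The loss is the area between SMB and MC from x* to x_m; with linear curves that's a triangle of height MEC(x_m).
DWL = ½ × 4.7529 × 31.8444 = 75.6766.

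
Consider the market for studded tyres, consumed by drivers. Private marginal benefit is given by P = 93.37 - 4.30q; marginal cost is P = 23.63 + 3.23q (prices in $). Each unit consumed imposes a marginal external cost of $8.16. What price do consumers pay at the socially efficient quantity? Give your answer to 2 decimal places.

Social marginal benefit = demand − MEC = 85.21 - 4.30q.
Set SMB = MC: 85.21 - 4.30q = 23.63 + 3.23q → q* = 8.1780.
Consumer price on the demand curve at q*: 93.37 − 4.30×8.1780 = 58.2046.

P = $58.20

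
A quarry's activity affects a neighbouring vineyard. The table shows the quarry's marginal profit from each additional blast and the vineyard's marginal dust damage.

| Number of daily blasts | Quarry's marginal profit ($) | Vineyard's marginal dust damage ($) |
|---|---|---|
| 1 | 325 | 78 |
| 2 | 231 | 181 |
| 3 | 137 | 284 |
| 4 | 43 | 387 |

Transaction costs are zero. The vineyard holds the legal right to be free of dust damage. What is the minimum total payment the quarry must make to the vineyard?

Efficient level: marginal profit ≥ marginal dust damage through level 2, so k* = 2.
With the vineyard holding the right, the quarry must at least compensate total damage at k*: 78 + 181 = 259.

$259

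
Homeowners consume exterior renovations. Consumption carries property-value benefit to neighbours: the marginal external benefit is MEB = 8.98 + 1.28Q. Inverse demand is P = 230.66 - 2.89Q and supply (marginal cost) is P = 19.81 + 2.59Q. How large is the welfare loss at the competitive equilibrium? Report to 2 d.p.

DWL = 403.65

Market equilibrium (private): 19.81 + 2.59Q = 230.66 - 2.89Q → Q_m = 38.4763.
Social marginal benefit = demand + MEB = 239.64 - 1.61Q.
Set SMB = MC: 239.64 - 1.61Q = 19.81 + 2.59Q → Q* = 52.3405.
Height of the DWL triangle at Q_m is SMB(Q_m) − MC(Q_m) = MEB(Q_m) = 58.2296.
DWL = ½ × 13.8642 × 58.2296 = 403.6534.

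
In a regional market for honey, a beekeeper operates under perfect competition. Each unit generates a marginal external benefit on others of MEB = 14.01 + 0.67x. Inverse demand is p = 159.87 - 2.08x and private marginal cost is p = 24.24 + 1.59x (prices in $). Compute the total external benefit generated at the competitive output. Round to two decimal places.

Market equilibrium (private): 24.24 + 1.59x = 159.87 - 2.08x → x_m = 36.9564.
Total external benefit = ∫₀^{x_m} (14.01 + 0.67x) dx = 14.01×36.9564 + ½×0.67×36.9564² = 975.2940.

$975.29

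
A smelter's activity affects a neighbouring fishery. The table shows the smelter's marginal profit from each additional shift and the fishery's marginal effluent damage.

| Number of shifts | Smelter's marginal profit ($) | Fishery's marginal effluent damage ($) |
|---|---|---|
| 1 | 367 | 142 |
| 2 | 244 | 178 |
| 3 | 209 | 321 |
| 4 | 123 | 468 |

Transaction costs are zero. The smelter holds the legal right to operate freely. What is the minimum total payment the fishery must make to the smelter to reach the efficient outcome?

$332

Left alone the smelter would choose level 4 (marginal profit stays positive).
Efficient level: k* = 2 (marginal profit ≥ marginal effluent damage through 2).
The fishery must at least cover the smelter's forgone profit from cutting 4→2: 209 + 123 = 332.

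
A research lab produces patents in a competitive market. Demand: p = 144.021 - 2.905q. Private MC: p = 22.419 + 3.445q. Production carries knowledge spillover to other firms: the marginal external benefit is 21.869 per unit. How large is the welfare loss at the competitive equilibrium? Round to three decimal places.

DWL = 37.658

Market equilibrium (private): 22.419 + 3.445q = 144.021 - 2.905q → q_m = 19.1499.
Social marginal cost = private MC − MEB = 0.550 + 3.445q.
Set SMC = demand: 0.550 + 3.445q = 144.021 - 2.905q → q* = 22.5939.
The welfare-loss triangle has base |q_m − q*| and height MEB(q_m) (the vertical gap between SMC and demand is zero at q* and MEB at q_m).
DWL = ½ × 3.4440 × 21.8690 = 37.6584.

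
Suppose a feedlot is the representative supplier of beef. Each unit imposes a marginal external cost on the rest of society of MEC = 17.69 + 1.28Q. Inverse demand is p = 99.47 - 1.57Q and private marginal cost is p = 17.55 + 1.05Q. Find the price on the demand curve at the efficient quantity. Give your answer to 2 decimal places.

P = 73.61

Social marginal cost = private MC + MEC = 35.24 + 2.33Q.
Set SMC = demand: 35.24 + 2.33Q = 99.47 - 1.57Q → Q* = 16.4692.
Consumer price on the demand curve at Q*: 99.47 − 1.57×16.4692 = 73.6134.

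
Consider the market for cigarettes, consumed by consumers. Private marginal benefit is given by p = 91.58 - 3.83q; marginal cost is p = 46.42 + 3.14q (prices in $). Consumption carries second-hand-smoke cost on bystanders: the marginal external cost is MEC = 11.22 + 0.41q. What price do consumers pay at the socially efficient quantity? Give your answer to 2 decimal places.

Social marginal benefit = demand − MEC = 80.36 - 4.24q.
Set SMB = MC: 80.36 - 4.24q = 46.42 + 3.14q → q* = 4.5989.
Consumer price on the demand curve at q*: 91.58 − 3.83×4.5989 = 73.9662.

P = $73.97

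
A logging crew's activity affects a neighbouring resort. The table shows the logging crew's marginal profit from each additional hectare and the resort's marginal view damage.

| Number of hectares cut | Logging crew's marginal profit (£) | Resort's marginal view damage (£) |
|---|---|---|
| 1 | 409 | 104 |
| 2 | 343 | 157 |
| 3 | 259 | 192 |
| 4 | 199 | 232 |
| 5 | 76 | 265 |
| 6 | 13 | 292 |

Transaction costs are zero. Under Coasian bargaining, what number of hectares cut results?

3

Bargaining reaches the level where marginal profit last exceeds marginal view damage.
That holds through level 3 (259 ≥ 192) but not at 4 (199 < 232).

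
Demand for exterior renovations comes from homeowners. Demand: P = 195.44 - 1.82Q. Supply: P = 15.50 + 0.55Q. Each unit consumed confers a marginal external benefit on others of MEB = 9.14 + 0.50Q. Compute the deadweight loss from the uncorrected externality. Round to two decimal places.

Market equilibrium (private): 15.50 + 0.55Q = 195.44 - 1.82Q → Q_m = 75.9241.
Social marginal benefit = demand + MEB = 204.58 - 1.32Q.
Set SMB = MC: 204.58 - 1.32Q = 15.50 + 0.55Q → Q* = 101.1123.
The welfare-loss triangle has base |Q_m − Q*| and height MEB(Q_m) (the vertical gap between SMB and MC is zero at Q* and MEB at Q_m).
DWL = ½ × 25.1882 × 47.1020 = 593.2073.

DWL = 593.21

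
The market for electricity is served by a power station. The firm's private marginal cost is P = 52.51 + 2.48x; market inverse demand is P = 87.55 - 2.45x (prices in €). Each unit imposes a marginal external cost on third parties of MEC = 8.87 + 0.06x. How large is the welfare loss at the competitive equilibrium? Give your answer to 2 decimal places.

Market equilibrium (private): 52.51 + 2.48x = 87.55 - 2.45x → x_m = 7.1075.
Social marginal cost = private MC + MEC = 61.38 + 2.54x.
Set SMC = demand: 61.38 + 2.54x = 87.55 - 2.45x → x* = 5.2445.
Height of the DWL triangle at x_m is SMC(x_m) − demand(x_m) = MEC(x_m) = 9.2965.
DWL = ½ × 1.8630 × 9.2965 = 8.6597.

DWL = €8.66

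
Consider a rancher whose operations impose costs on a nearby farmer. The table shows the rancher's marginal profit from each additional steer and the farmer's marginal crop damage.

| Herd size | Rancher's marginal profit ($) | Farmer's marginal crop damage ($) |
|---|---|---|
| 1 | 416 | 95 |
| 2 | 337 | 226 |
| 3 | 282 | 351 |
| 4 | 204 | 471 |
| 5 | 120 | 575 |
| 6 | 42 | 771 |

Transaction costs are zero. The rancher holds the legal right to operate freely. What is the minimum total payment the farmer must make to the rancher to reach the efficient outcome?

$648

Left alone the rancher would choose level 6 (marginal profit stays positive).
Efficient level: k* = 2 (marginal profit ≥ marginal crop damage through 2).
The farmer must at least cover the rancher's forgone profit from cutting 6→2: 282 + 204 + 120 + 42 = 648.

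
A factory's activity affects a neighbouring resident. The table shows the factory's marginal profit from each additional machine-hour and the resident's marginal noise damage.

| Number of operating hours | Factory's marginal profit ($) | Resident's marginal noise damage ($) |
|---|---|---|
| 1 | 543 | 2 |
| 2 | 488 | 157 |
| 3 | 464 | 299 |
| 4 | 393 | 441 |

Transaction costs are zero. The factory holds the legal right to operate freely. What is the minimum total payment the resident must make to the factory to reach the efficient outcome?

$393

Left alone the factory would choose level 4 (marginal profit stays positive).
Efficient level: k* = 3 (marginal profit ≥ marginal noise damage through 3).
The resident must at least cover the factory's forgone profit from cutting 4→3: 393 = 393.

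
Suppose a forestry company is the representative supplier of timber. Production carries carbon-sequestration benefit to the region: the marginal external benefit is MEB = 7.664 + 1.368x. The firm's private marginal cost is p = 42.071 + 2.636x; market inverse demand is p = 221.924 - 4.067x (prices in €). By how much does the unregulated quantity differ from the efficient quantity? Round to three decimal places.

8.317 units

Market equilibrium (private): 42.071 + 2.636x = 221.924 - 4.067x → x_m = 26.8317.
Social marginal cost = private MC − MEB = 34.407 + 1.268x.
Set SMC = demand: 34.407 + 1.268x = 221.924 - 4.067x → x* = 35.1485.
Gap = |26.8317 − 35.1485| = 8.3168.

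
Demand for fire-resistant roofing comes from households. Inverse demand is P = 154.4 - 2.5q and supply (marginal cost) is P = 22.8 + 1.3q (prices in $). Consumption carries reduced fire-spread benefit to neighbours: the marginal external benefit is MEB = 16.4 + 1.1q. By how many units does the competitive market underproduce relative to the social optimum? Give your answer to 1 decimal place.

20.2 units

Market equilibrium (private): 22.8 + 1.3q = 154.4 - 2.5q → q_m = 34.6316.
Social marginal benefit = demand + MEB = 170.8 - 1.4q.
Set SMB = MC: 170.8 - 1.4q = 22.8 + 1.3q → q* = 54.8148.
Gap = |34.6316 − 54.8148| = 20.1832.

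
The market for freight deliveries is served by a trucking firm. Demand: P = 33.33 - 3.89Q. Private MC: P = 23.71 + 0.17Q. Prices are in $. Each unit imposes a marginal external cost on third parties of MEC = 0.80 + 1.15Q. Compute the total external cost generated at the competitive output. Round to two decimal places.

$5.12

Market equilibrium (private): 23.71 + 0.17Q = 33.33 - 3.89Q → Q_m = 2.3695.
Total external cost = ∫₀^{Q_m} (0.80 + 1.15Q) dQ = 0.80×2.3695 + ½×1.15×2.3695² = 5.1240.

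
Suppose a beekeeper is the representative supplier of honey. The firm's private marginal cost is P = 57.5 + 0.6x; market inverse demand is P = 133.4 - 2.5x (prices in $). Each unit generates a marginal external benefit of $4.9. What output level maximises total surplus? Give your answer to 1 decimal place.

Social marginal cost = private MC − MEB = 52.6 + 0.6x.
Set SMC = demand: 52.6 + 0.6x = 133.4 - 2.5x → x* = 26.0645.

x* = 26.1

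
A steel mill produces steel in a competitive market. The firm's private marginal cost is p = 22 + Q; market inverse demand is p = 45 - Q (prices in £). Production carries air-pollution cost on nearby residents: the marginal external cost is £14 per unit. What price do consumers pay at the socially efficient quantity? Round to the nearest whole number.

Social marginal cost = private MC + MEC = 36 + Q.
Set SMC = demand: 36 + Q = 45 - Q → Q* = 4.5000.
Consumer price on the demand curve at Q*: 45 − 1×4.5000 = 40.5000.

P = £41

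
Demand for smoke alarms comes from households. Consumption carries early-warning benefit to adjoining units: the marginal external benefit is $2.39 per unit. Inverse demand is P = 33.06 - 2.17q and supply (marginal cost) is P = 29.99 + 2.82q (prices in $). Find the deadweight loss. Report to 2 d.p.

Market equilibrium (private): 29.99 + 2.82q = 33.06 - 2.17q → q_m = 0.6152.
Social marginal benefit = demand + MEB = 35.45 - 2.17q.
Set SMB = MC: 35.45 - 2.17q = 29.99 + 2.82q → q* = 1.0942.
The welfare-loss triangle has base |q_m − q*| and height MEB(q_m) (the vertical gap between SMB and MC is zero at q* and MEB at q_m).
DWL = ½ × 0.4790 × 2.3900 = 0.5724.

DWL = $0.57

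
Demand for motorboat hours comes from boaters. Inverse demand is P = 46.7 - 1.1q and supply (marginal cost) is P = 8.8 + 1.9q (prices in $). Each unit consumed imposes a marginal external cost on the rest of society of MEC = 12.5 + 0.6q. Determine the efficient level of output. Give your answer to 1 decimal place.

q* = 7.1

Social marginal benefit = demand − MEC = 34.2 - 1.7q.
Set SMB = MC: 34.2 - 1.7q = 8.8 + 1.9q → q* = 7.0556.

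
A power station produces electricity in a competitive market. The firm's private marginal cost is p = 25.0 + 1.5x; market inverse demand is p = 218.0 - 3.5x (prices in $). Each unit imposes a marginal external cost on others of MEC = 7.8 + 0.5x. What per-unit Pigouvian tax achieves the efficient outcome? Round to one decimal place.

Social marginal cost = private MC + MEC = 32.8 + 2.0x.
Set SMC = demand: 32.8 + 2.0x = 218.0 - 3.5x → x* = 33.6727.
The Pigouvian tax equals MEC at x*: 7.8 + 0.5×33.6727 = 24.6364.

tax = $24.6 per unit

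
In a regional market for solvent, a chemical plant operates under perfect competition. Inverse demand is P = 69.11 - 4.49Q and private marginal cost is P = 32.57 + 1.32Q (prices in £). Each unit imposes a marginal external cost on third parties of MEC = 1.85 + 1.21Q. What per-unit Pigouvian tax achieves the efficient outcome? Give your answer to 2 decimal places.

tax = £7.83 per unit

Social marginal cost = private MC + MEC = 34.42 + 2.53Q.
Set SMC = demand: 34.42 + 2.53Q = 69.11 - 4.49Q → Q* = 4.9416.
The Pigouvian tax equals MEC at Q*: 1.85 + 1.21×4.9416 = 7.8293.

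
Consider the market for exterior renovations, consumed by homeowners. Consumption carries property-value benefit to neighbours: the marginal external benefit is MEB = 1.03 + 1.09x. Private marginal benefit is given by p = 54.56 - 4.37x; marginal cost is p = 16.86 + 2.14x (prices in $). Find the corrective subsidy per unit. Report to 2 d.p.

Social marginal benefit = demand + MEB = 55.59 - 3.28x.
Set SMB = MC: 55.59 - 3.28x = 16.86 + 2.14x → x* = 7.1458.
The Pigouvian subsidy equals MEB at x*: 1.03 + 1.09×7.1458 = 8.8189.

subsidy = $8.82 per unit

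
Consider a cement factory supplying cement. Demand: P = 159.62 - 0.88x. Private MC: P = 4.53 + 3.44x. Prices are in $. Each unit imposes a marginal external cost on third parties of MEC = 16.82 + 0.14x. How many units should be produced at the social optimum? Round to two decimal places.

x* = 31.00

Social marginal cost = private MC + MEC = 21.35 + 3.58x.
Set SMC = demand: 21.35 + 3.58x = 159.62 - 0.88x → x* = 31.0022.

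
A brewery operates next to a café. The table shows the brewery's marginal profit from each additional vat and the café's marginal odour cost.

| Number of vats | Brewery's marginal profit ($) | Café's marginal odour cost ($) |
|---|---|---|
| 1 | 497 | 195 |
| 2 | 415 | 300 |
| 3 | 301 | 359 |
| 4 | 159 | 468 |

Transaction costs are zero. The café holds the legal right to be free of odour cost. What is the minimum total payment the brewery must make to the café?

$495

Efficient level: marginal profit ≥ marginal odour cost through level 2, so k* = 2.
With the café holding the right, the brewery must at least compensate total damage at k*: 195 + 300 = 495.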